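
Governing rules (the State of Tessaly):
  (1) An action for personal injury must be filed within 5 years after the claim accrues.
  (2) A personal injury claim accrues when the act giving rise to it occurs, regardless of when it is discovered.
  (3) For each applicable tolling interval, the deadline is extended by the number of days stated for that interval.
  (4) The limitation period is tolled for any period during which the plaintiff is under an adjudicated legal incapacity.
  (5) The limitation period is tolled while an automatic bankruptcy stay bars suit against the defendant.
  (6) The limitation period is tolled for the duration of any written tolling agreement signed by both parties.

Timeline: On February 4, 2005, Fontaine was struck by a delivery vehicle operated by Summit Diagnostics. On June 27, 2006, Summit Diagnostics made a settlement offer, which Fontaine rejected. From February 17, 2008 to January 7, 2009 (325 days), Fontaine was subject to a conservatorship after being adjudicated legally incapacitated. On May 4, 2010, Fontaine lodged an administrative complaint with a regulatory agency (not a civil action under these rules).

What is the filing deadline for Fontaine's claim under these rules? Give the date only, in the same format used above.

December 26, 2010

The claim accrued on February 4, 2005, the date of the act.
The untolled deadline — 5 years after February 4, 2005 — is February 4, 2010.
The period was tolled for 325 days by the plaintiff's legal incapacity (February 17, 2008 to January 7, 2009), pushing the deadline to December 26, 2010.
None of the other events listed affects the running of the period under the stated rules.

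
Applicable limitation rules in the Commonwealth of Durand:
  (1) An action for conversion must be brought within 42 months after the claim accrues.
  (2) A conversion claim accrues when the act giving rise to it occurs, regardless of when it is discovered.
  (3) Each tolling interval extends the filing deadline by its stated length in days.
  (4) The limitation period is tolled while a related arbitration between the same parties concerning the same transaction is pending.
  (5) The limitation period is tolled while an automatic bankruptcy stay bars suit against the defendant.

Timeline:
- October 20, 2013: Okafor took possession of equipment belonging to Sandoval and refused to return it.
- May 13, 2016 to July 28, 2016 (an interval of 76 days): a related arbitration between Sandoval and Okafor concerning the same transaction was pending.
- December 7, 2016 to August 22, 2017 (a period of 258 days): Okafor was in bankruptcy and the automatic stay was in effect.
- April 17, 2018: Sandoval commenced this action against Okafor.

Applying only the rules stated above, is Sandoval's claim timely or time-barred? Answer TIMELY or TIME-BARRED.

The limitation period began to run on October 20, 2013.
42 months from October 20, 2013 is April 20, 2017.
The pending related arbitration from May 13, 2016 to July 28, 2016 tolled the period for 76 days, extending the deadline to July 5, 2017.
Because the automatic bankruptcy stay ran from December 7, 2016 to August 22, 2017, the deadline is extended by 258 days to March 20, 2018.
Sandoval filed on April 17, 2018, after the March 20, 2018 deadline, so the action is time-barred.

TIME-BARRED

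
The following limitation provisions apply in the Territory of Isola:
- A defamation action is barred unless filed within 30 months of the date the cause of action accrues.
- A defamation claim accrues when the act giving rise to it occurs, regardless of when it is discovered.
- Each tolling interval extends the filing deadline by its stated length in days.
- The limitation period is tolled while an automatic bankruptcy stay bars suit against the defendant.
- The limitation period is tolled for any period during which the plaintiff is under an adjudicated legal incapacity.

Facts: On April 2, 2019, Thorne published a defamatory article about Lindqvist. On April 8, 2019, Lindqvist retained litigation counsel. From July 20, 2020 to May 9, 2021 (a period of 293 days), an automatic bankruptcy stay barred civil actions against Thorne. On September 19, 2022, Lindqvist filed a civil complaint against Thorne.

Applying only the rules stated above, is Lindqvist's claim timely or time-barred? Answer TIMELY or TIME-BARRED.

The claim accrued on April 2, 2019, when the wrongful act occurred.
Adding the 30 months base period to April 2, 2019 gives a deadline of October 2, 2021, before any tolling.
Because the automatic bankruptcy stay ran from July 20, 2020 to May 9, 2021, the deadline is extended by 293 days to July 22, 2022.
The other events in the timeline have no effect on the limitation period under the stated rules.
The September 19, 2022 filing falls after the July 22, 2022 deadline; the claim is time-barred.

TIME-BARRED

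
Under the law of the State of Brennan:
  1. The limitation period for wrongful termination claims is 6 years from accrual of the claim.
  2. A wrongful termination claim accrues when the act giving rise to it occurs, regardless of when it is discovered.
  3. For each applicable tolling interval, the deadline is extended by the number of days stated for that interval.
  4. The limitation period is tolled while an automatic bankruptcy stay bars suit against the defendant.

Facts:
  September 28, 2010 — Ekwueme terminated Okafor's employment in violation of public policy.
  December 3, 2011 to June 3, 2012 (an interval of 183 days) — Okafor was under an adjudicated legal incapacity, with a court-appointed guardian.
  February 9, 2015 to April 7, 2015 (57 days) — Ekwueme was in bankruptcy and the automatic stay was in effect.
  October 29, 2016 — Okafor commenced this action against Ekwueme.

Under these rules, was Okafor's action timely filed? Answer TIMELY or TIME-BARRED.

The limitation period began to run on September 28, 2010.
Adding the 6 years base period to September 28, 2010 gives a deadline of September 28, 2016, before any tolling.
The period was tolled for 57 days by the automatic bankruptcy stay (February 9, 2015 to April 7, 2015), pushing the deadline to November 24, 2016.
The plaintiff's legal incapacity from December 3, 2011 to June 3, 2012 does not toll the period, because no stated rule makes the plaintiff's incapacity a tolling event.
Filing on October 29, 2016 beat the November 24, 2016 deadline — the action is timely.

TIMELY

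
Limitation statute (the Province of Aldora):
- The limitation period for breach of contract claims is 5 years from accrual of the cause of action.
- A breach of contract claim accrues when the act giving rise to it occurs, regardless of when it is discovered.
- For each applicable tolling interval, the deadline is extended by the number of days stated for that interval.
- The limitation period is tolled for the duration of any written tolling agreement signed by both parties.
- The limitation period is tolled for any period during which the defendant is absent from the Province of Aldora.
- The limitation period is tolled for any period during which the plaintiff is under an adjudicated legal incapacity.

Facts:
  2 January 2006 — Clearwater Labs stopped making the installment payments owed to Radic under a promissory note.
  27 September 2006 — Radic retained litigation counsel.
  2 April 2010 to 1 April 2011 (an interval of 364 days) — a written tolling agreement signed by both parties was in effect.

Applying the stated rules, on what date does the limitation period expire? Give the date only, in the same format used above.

The limitation period began to run on 2 January 2006.
5 years from 2 January 2006 is 2 January 2011.
The written tolling agreement from 2 April 2010 to 1 April 2011 tolled the period for 364 days, extending the deadline to 1 January 2012.
Nothing else in the chronology tolls or restarts the period.

1 January 2012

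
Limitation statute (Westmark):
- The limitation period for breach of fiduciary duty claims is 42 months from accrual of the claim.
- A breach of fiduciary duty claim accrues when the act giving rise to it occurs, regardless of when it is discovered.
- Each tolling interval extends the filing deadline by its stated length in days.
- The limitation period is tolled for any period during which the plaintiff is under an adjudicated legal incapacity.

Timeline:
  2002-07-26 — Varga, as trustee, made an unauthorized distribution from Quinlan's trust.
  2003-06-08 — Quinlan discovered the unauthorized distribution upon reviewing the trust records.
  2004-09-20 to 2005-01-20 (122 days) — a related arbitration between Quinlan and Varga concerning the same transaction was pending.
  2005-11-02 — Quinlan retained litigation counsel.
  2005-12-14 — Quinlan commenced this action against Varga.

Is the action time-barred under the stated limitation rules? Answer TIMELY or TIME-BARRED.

Because the rule ties accrual to occurrence, the claim accrued on 2002-07-26, not on the 2003-06-08 discovery date.
The untolled deadline — 42 months after 2002-07-26 — is 2006-01-26.
Although a pending arbitration ran from 2004-09-20 to 2005-01-20, the stated rules do not make that a tolling event, so it is disregarded.
None of the other events listed affects the running of the period under the stated rules.
Filing on 2005-12-14 beat the 2006-01-26 deadline — the action is timely.

TIMELY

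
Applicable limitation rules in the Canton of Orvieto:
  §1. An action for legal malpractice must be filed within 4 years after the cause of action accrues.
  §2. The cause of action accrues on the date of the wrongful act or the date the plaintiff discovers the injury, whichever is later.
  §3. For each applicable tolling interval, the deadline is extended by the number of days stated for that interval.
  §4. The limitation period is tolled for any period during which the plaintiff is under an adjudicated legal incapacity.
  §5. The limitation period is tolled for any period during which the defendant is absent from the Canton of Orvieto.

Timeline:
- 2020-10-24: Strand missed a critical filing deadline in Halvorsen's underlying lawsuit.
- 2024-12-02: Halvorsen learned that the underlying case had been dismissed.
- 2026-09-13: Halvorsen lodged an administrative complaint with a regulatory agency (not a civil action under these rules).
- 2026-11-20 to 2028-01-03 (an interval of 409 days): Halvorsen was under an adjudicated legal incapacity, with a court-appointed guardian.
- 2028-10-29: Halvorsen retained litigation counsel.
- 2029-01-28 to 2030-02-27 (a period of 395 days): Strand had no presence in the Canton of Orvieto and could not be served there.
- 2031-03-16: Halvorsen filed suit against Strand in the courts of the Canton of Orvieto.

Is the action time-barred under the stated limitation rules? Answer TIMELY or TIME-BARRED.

TIME-BARRED

Because discovery on 2024-12-02 post-dates the 2020-10-24 act, accrual under the later-of rule falls on 2024-12-02.
4 years from 2024-12-02 is 2028-12-02.
Because the plaintiff's legal incapacity ran from 2026-11-20 to 2028-01-03, the deadline is extended by 409 days to 2030-01-15.
The defendant's absence from the jurisdiction from 2029-01-28 to 2030-02-27 tolled the period for 395 days, extending the deadline to 2031-02-14.
Nothing else in the chronology tolls or restarts the period.
Filing on 2031-03-16 missed the 2031-02-14 deadline — the action is time-barred.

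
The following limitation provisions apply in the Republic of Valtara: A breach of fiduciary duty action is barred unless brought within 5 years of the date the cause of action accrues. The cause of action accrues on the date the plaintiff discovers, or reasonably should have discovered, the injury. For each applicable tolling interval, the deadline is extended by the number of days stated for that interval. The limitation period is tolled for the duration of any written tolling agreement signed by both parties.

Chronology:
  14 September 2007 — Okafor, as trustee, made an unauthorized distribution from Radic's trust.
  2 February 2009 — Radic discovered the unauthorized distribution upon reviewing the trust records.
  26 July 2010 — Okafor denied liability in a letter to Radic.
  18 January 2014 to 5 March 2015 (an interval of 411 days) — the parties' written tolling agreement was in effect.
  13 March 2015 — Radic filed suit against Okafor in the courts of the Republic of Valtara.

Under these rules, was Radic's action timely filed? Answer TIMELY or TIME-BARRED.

TIMELY

Under the discovery rule, the claim accrued on 2 February 2009, when Radic discovered the injury — not on the 14 September 2007 date of the underlying act.
The untolled deadline — 5 years after 2 February 2009 — is 2 February 2014.
Because the written tolling agreement ran from 18 January 2014 to 5 March 2015, the deadline is extended by 411 days to 20 March 2015.
None of the other events listed affects the running of the period under the stated rules.
Radic filed on 13 March 2015, before the 20 March 2015 deadline, so the action is timely.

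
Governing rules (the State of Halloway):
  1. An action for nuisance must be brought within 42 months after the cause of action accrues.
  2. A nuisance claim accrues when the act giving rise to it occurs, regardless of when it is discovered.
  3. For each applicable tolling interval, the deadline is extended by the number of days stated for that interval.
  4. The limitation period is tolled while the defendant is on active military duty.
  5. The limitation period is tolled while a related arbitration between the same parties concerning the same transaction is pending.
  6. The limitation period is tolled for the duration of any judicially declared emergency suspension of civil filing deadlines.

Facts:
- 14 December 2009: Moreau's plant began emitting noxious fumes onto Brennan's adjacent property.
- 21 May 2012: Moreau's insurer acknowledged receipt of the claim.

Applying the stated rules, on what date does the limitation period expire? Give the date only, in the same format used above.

14 June 2013

The claim accrued on 14 December 2009, when the wrongful act occurred.
Adding the 42 months base period to 14 December 2009 gives a deadline of 14 June 2013, before any tolling.
The other events in the timeline have no effect on the limitation period under the stated rules.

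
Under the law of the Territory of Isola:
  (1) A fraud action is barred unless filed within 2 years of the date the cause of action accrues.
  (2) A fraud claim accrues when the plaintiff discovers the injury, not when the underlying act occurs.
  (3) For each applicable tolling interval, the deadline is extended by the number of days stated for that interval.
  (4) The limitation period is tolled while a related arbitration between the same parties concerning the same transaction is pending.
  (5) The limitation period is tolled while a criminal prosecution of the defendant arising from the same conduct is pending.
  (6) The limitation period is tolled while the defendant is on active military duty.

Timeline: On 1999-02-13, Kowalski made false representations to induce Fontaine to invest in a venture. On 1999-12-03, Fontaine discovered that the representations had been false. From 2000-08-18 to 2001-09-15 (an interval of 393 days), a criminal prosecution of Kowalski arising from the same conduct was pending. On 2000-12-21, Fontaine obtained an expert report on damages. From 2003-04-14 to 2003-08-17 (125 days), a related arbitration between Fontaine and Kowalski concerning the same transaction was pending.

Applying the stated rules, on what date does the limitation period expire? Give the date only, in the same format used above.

2002-12-31

Under the discovery rule, the claim accrued on 1999-12-03, when Fontaine discovered the injury — not on the 1999-02-13 date of the underlying act.
2 years from 1999-12-03 is 2001-12-03.
The pending criminal prosecution from 2000-08-18 to 2001-09-15 tolled the period for 393 days, extending the deadline to 2002-12-31.
By the time the pending related arbitration began on 2003-04-14, the limitation period had already expired on 2002-12-31; that interval cannot revive it.
None of the other events listed affects the running of the period under the stated rules.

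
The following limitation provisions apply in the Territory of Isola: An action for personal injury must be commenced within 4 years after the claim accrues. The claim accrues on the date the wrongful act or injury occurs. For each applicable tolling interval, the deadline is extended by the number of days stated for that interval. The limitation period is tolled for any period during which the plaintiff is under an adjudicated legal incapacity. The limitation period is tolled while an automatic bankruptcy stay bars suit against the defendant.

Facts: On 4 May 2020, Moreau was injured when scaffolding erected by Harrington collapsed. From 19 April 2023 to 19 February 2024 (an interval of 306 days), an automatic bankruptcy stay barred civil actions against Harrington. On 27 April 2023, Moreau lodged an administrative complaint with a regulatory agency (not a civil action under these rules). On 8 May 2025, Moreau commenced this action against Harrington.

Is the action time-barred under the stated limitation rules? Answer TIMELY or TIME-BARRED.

TIME-BARRED

The claim accrued on 4 May 2020, the date of the act.
4 years from 4 May 2020 is 4 May 2024.
The period was tolled for 306 days by the automatic bankruptcy stay (19 April 2023 to 19 February 2024), pushing the deadline to 6 March 2025.
The other events in the timeline have no effect on the limitation period under the stated rules.
Moreau filed on 8 May 2025, after the 6 March 2025 deadline, so the action is time-barred.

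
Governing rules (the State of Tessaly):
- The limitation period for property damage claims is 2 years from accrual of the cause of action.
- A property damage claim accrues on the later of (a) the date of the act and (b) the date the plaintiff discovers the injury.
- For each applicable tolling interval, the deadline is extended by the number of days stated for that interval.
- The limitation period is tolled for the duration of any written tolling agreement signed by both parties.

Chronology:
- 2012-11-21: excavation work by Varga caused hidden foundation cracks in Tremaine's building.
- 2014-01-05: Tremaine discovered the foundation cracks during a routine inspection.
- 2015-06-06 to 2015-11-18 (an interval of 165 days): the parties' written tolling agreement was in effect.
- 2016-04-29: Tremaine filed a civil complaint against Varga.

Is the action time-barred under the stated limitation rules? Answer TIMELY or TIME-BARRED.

Taking the later of the act (2012-11-21) and discovery (2014-01-05), the claim accrued on 2014-01-05.
The untolled deadline — 2 years after 2014-01-05 — is 2016-01-05.
Because the written tolling agreement ran from 2015-06-06 to 2015-11-18, the deadline is extended by 165 days to 2016-06-18.
The 2016-04-29 filing precedes the 2016-06-18 deadline; the claim is timely.

TIMELY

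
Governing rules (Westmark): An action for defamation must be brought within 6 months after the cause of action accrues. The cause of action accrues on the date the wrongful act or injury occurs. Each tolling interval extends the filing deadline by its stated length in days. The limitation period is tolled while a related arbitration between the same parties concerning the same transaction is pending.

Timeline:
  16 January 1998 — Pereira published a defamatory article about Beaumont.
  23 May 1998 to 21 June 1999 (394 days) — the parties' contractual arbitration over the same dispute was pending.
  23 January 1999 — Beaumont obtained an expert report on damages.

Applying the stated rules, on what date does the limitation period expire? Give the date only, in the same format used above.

The claim accrued on 16 January 1998, when the wrongful act occurred.
The untolled deadline — 6 months after 16 January 1998 — is 16 July 1998.
Because the pending related arbitration ran from 23 May 1998 to 21 June 1999, the deadline is extended by 394 days to 14 August 1999.
None of the other events listed affects the running of the period under the stated rules.

14 August 1999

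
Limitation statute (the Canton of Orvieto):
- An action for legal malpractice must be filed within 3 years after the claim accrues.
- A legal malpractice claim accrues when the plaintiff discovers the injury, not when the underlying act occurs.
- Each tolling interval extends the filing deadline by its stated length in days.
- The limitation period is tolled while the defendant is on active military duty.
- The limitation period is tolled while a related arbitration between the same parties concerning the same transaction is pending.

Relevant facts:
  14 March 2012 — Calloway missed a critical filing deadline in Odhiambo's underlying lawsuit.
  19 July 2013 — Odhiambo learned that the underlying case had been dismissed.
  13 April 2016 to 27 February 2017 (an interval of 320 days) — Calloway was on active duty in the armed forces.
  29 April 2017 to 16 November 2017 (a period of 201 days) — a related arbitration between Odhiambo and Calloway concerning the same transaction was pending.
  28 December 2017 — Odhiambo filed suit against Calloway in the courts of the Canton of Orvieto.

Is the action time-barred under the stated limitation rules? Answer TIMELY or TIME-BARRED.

TIME-BARRED

Under the discovery rule, the claim accrued on 19 July 2013, when Odhiambo discovered the injury — not on the 14 March 2012 date of the underlying act.
The untolled deadline — 3 years after 19 July 2013 — is 19 July 2016.
Because the defendant's active military service ran from 13 April 2016 to 27 February 2017, the deadline is extended by 320 days to 4 June 2017.
The pending related arbitration from 29 April 2017 to 16 November 2017 tolled the period for 201 days, extending the deadline to 22 December 2017.
The 28 December 2017 filing falls after the 22 December 2017 deadline; the claim is time-barred.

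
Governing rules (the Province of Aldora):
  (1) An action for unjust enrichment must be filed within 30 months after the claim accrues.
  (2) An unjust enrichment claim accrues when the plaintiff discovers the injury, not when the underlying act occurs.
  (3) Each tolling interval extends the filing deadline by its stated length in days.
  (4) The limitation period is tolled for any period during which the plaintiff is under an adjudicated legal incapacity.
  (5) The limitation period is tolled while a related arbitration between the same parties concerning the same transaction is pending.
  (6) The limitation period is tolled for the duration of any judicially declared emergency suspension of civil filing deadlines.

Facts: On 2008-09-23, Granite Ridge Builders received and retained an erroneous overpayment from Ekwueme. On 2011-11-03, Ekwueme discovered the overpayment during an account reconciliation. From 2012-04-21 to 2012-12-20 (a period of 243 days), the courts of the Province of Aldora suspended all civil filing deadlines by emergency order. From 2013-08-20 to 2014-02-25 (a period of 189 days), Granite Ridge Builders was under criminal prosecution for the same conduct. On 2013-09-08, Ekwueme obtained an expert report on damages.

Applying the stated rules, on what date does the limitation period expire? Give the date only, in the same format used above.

2015-01-01

Under the discovery rule, the claim accrued on 2011-11-03, when Ekwueme discovered the injury — not on the 2008-09-23 date of the underlying act.
The untolled deadline — 30 months after 2011-11-03 — is 2014-05-03.
The period was tolled for 243 days by the emergency suspension of filing deadlines (2012-04-21 to 2012-12-20), pushing the deadline to 2015-01-01.
No stated provision tolls the period for a criminal prosecution, so the interval from 2013-08-20 to 2014-02-25 has no effect on the deadline.
None of the other events listed affects the running of the period under the stated rules.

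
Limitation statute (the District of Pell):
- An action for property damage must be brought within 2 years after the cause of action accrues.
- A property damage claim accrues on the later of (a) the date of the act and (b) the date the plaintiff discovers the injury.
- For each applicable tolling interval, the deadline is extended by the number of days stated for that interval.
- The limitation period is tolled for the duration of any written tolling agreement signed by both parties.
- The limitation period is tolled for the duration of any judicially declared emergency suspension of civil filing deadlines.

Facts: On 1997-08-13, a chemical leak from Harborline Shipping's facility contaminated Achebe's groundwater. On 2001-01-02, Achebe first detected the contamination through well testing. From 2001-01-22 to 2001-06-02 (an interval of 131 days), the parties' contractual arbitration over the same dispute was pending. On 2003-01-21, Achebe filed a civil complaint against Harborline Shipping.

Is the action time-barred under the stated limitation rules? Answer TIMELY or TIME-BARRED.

Taking the later of the act (1997-08-13) and discovery (2001-01-02), the claim accrued on 2001-01-02.
Adding the 2 years base period to 2001-01-02 gives a deadline of 2003-01-02, before any tolling.
Although a pending arbitration ran from 2001-01-22 to 2001-06-02, the stated rules do not make that a tolling event, so it is disregarded.
Achebe filed on 2003-01-21, after the 2003-01-02 deadline, so the action is time-barred.

TIME-BARRED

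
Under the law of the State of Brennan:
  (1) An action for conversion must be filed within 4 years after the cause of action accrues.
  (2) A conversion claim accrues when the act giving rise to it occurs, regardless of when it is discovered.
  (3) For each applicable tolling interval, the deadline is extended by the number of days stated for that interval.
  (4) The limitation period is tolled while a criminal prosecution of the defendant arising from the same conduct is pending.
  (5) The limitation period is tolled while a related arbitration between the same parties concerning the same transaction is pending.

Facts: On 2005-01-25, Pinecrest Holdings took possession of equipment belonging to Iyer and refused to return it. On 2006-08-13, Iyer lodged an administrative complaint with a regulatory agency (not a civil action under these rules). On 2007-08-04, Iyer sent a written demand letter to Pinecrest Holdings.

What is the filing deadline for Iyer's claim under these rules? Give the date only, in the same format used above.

The limitation period began to run on 2005-01-25.
4 years from 2005-01-25 is 2009-01-25.
None of the other events listed affects the running of the period under the stated rules.

2009-01-25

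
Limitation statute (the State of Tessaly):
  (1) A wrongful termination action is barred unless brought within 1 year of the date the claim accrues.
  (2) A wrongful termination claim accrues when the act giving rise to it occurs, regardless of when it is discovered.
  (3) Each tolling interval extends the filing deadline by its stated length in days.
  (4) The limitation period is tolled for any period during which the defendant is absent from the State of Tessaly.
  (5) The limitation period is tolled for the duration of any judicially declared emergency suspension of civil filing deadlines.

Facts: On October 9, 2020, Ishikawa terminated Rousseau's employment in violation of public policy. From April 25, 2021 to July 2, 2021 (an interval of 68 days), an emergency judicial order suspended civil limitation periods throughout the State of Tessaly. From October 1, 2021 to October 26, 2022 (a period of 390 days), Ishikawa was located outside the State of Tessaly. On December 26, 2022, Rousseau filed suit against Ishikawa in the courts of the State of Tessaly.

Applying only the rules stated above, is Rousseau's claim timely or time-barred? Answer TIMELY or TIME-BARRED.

The claim accrued on October 9, 2020, the date of the act.
The untolled deadline — 1 year after October 9, 2020 — is October 9, 2021.
The emergency suspension of filing deadlines from April 25, 2021 to July 2, 2021 tolled the period for 68 days, extending the deadline to December 16, 2021.
Because the defendant's absence from the jurisdiction ran from October 1, 2021 to October 26, 2022, the deadline is extended by 390 days to January 10, 2023.
Rousseau filed on December 26, 2022, before the January 10, 2023 deadline, so the action is timely.

TIMELY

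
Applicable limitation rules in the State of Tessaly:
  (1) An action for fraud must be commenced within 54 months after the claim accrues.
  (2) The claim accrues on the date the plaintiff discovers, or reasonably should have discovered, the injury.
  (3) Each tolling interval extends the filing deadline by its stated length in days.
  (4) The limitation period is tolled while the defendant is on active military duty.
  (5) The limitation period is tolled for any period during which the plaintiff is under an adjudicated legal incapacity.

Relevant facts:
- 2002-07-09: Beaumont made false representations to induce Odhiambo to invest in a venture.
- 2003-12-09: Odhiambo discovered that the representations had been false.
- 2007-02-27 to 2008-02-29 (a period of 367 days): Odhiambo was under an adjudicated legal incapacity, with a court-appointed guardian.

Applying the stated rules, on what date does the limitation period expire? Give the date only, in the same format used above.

2009-06-11

Under the discovery rule, the claim accrued on 2003-12-09, when Odhiambo discovered the injury — not on the 2002-07-09 date of the underlying act.
The untolled deadline — 54 months after 2003-12-09 — is 2008-06-09.
The period was tolled for 367 days by the plaintiff's legal incapacity (2007-02-27 to 2008-02-29), pushing the deadline to 2009-06-11.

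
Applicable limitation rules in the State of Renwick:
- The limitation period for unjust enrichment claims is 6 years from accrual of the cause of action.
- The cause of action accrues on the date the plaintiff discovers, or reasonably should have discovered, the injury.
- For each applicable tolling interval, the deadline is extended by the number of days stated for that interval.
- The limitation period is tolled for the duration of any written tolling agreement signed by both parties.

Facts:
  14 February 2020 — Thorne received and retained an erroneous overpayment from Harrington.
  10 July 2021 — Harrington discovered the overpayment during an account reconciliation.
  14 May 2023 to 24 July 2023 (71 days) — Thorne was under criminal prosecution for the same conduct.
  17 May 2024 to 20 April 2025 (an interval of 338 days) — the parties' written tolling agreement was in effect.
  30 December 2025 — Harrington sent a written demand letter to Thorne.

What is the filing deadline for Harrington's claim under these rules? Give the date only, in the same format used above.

12 June 2028

Under the discovery rule, the claim accrued on 10 July 2021, when Harrington discovered the injury — not on the 14 February 2020 date of the underlying act.
Adding the 6 years base period to 10 July 2021 gives a deadline of 10 July 2027, before any tolling.
The period was tolled for 338 days by the written tolling agreement (17 May 2024 to 20 April 2025), pushing the deadline to 12 June 2028.
The pending criminal prosecution from 14 May 2023 to 24 July 2023 does not toll the period, because no stated rule makes a criminal prosecution a tolling event.
Nothing else in the chronology tolls or restarts the period.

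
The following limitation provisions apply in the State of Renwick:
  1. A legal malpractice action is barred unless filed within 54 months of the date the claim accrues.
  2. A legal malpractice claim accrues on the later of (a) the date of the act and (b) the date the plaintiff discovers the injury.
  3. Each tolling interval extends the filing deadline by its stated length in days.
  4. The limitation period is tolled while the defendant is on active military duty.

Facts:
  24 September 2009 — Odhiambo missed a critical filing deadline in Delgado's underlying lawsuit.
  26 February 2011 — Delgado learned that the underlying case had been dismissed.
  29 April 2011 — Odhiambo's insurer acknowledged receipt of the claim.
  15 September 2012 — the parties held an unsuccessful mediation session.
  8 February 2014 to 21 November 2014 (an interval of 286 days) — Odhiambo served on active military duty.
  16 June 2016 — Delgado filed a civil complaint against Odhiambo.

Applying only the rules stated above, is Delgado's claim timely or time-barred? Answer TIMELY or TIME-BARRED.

Because discovery on 26 February 2011 post-dates the 24 September 2009 act, accrual under the later-of rule falls on 26 February 2011.
The untolled deadline — 54 months after 26 February 2011 — is 26 August 2015.
The defendant's active military service from 8 February 2014 to 21 November 2014 tolled the period for 286 days, extending the deadline to 7 June 2016.
Nothing else in the chronology tolls or restarts the period.
The 16 June 2016 filing falls after the 7 June 2016 deadline; the claim is time-barred.

TIME-BARRED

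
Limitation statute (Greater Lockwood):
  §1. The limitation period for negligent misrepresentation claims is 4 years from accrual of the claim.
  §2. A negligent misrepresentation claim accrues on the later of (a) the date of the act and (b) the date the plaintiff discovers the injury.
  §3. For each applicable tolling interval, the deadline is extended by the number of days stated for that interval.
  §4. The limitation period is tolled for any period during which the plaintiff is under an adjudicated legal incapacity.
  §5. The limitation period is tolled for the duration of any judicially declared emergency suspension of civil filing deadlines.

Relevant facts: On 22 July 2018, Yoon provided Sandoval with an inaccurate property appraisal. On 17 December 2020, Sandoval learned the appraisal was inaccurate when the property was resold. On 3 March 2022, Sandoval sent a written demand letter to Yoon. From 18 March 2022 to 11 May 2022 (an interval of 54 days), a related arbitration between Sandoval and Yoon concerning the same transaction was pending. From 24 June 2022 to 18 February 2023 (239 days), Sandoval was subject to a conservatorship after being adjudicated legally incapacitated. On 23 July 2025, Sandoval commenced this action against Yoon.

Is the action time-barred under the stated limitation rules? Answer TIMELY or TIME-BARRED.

Because discovery on 17 December 2020 post-dates the 22 July 2018 act, accrual under the later-of rule falls on 17 December 2020.
4 years from 17 December 2020 is 17 December 2024.
The period was tolled for 239 days by the plaintiff's legal incapacity (24 June 2022 to 18 February 2023), pushing the deadline to 13 August 2025.
No stated provision tolls the period for a pending arbitration, so the interval from 18 March 2022 to 11 May 2022 has no effect on the deadline.
The other events in the timeline have no effect on the limitation period under the stated rules.
Sandoval filed on 23 July 2025, before the 13 August 2025 deadline, so the action is timely.

TIMELY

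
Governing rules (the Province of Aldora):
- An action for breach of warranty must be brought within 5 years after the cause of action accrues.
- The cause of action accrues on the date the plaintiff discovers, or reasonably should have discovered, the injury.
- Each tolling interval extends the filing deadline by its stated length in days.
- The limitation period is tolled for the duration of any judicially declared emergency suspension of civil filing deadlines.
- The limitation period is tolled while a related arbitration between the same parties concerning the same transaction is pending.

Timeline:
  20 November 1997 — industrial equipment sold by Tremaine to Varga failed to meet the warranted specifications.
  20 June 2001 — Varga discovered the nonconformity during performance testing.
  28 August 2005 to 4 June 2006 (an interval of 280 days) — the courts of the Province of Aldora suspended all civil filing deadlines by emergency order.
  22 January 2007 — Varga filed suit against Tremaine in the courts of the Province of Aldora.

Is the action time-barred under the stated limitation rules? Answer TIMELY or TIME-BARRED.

TIMELY

Under the discovery rule, the claim accrued on 20 June 2001, when Varga discovered the injury — not on the 20 November 1997 date of the underlying act.
The untolled deadline — 5 years after 20 June 2001 — is 20 June 2006.
The period was tolled for 280 days by the emergency suspension of filing deadlines (28 August 2005 to 4 June 2006), pushing the deadline to 27 March 2007.
Varga filed on 22 January 2007, before the 27 March 2007 deadline, so the action is timely.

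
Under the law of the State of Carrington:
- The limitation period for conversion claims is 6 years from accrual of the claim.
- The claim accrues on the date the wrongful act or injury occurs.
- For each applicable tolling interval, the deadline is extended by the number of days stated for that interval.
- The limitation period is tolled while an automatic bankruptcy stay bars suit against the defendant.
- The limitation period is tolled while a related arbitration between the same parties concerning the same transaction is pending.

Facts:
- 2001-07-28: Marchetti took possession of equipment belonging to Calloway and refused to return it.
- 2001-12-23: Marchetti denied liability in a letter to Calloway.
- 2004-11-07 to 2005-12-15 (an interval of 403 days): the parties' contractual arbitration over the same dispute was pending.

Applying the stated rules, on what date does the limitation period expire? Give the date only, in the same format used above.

The claim accrued on 2001-07-28, when the wrongful act occurred.
Adding the 6 years base period to 2001-07-28 gives a deadline of 2007-07-28, before any tolling.
The period was tolled for 403 days by the pending related arbitration (2004-11-07 to 2005-12-15), pushing the deadline to 2008-09-03.
None of the other events listed affects the running of the period under the stated rules.

2008-09-03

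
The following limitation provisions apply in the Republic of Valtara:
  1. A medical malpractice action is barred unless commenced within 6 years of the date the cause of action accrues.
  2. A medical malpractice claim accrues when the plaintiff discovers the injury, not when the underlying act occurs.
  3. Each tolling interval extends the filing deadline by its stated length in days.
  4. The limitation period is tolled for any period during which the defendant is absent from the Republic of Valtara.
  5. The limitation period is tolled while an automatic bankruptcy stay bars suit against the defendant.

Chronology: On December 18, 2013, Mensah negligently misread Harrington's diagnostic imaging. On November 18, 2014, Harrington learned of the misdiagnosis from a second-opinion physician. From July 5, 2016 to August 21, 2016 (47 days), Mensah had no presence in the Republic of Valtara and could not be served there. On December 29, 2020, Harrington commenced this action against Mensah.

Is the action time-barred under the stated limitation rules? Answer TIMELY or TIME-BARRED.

TIMELY

Accrual is tied to discovery, so the period began on November 18, 2014 rather than on December 18, 2013 when the act occurred.
6 years from November 18, 2014 is November 18, 2020.
The period was tolled for 47 days by the defendant's absence from the jurisdiction (July 5, 2016 to August 21, 2016), pushing the deadline to January 4, 2021.
Filing on December 29, 2020 beat the January 4, 2021 deadline — the action is timely.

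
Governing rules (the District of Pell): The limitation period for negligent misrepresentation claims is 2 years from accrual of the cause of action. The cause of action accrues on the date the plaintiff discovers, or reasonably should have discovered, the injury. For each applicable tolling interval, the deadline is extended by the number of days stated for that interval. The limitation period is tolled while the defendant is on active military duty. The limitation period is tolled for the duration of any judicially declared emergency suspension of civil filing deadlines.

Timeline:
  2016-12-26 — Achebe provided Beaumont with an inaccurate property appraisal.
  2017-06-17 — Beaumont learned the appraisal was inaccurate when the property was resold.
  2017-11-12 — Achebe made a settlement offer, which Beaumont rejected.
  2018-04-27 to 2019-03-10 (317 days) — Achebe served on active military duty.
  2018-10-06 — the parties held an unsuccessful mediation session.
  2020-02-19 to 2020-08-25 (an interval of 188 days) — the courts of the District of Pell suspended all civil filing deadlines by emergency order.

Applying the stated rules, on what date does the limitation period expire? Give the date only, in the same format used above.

2020-11-03

The claim did not accrue until Beaumont discovered the injury on 2017-06-17; the 2016-12-26 act date does not start the clock under the stated rule.
2 years from 2017-06-17 is 2019-06-17.
The period was tolled for 317 days by the defendant's active military service (2018-04-27 to 2019-03-10), pushing the deadline to 2020-04-29.
The period was tolled for 188 days by the emergency suspension of filing deadlines (2020-02-19 to 2020-08-25), pushing the deadline to 2020-11-03.
The other events in the timeline have no effect on the limitation period under the stated rules.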